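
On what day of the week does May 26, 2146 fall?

January 1, 2146 is a Saturday.
Jan 1, 2146 → Feb 1, 2146: 31 days (January has 31).
Feb 1, 2146 → Mar 1, 2146: 28 days (February has 28).
Mar 1, 2146 → Apr 1, 2146: 31 days (March has 31).
Apr 1, 2146 → May 1, 2146: 30 days (April has 30).
May 1, 2146 → May 26, 2146: 25 days.
Total: 145 days.
145 mod 7 = 5, so Saturday + 5 = Thursday.

Thursday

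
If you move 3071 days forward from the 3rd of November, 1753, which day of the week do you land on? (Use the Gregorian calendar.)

Thursday

Nov 3, 1753 is a Saturday.
3071 mod 7 = 5, so 3071 days after a Saturday is Saturday + 5 = Thursday.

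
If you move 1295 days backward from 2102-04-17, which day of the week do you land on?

Monday

First find the weekday of Apr 17, 2102. Doomsday rule: the anchor day for the 2100s is Sunday. For year 02: 2÷12 = 0 r 2, and 2÷4 = 0, so 0+2+0 = 2.
Sunday + 2 ≡ Tuesday — that's 2102's doomsday.
In April the doomsday date is Apr 4.
Apr 17 is 13 days after Apr 4; 13 mod 7 = 6, so Tuesday + 6 = Monday.
1295 mod 7 = 0, so 1295 days before a Monday is Monday − 0 = Monday.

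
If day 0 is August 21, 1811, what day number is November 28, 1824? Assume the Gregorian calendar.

4848

Aug 21, 1811 → Aug 21, 1812: 366 days (Feb 29, 1812 is in that span).
Aug 21, 1812 → Aug 21, 1813: 365 days.
Aug 21, 1813 → Aug 21, 1814: 365 days.
Aug 21, 1814 → Aug 21, 1815: 365 days.
Aug 21, 1815 → Aug 21, 1816: 366 days (Feb 29, 1816 is in that span).
Aug 21, 1816 → Aug 21, 1817: 365 days.
Aug 21, 1817 → Aug 21, 1818: 365 days.
Aug 21, 1818 → Aug 21, 1819: 365 days.
Aug 21, 1819 → Aug 21, 1820: 366 days (Feb 29, 1820 is in that span).
Aug 21, 1820 → Aug 21, 1821: 365 days.
Aug 21, 1821 → Aug 21, 1822: 365 days.
Aug 21, 1822 → Aug 21, 1823: 365 days.
Aug 21, 1823 → Aug 21, 1824: 366 days (Feb 29, 1824 is in that span).
Aug 21, 1824 → Sep 21, 1824: 31 days (August has 31).
Sep 21, 1824 → Oct 21, 1824: 30 days (September has 30).
Oct 21, 1824 → Nov 21, 1824: 31 days (October has 31).
Nov 21, 1824 → Nov 28, 1824: 7 days.
Total: 4848 days.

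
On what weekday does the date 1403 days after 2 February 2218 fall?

Thursday

First find the weekday of Feb 2, 2218. Doomsday rule: the anchor day for the 2200s is Friday. For year 18: 18÷12 = 1 r 6, and 6÷4 = 1, so 1+6+1 = 8.
Friday + 8 ≡ Saturday — that's 2218's doomsday.
In February the doomsday date is Feb 28 (2218 is not a leap year).
Feb 2 is 26 days before Feb 28; 26 mod 7 = 5, so Saturday − 5 = Monday.
1403 mod 7 = 3, so 1403 days after a Monday is Monday + 3 = Thursday.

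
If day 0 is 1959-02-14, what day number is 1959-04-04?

Feb 14, 1959 → Mar 14, 1959: 28 days (February has 28).
Mar 14, 1959 → Apr 4, 1959: 21 days.
Total: 49 days.

49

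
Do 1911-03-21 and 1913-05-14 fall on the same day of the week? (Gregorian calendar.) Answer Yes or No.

No

From Mar 21, 1911 to May 14, 1913 is 785 days.
785 mod 7 = 1, so they are different weekdays.
(Mar 21, 1911 is a Tuesday; May 14, 1913 is a Wednesday.)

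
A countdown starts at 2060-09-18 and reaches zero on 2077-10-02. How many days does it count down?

6223

Sep 18, 2060 → Sep 18, 2061: 365 days.
Sep 18, 2061 → Sep 18, 2062: 365 days.
Sep 18, 2062 → Sep 18, 2063: 365 days.
Sep 18, 2063 → Sep 18, 2064: 366 days (Feb 29, 2064 is in that span).
Sep 18, 2064 → Sep 18, 2065: 365 days.
Sep 18, 2065 → Sep 18, 2066: 365 days.
Sep 18, 2066 → Sep 18, 2067: 365 days.
Sep 18, 2067 → Sep 18, 2068: 366 days (Feb 29, 2068 is in that span).
Sep 18, 2068 → Sep 18, 2069: 365 days.
Sep 18, 2069 → Sep 18, 2070: 365 days.
Sep 18, 2070 → Sep 18, 2071: 365 days.
Sep 18, 2071 → Sep 18, 2072: 366 days (Feb 29, 2072 is in that span).
Sep 18, 2072 → Sep 18, 2073: 365 days.
Sep 18, 2073 → Sep 18, 2074: 365 days.
Sep 18, 2074 → Sep 18, 2075: 365 days.
Sep 18, 2075 → Sep 18, 2076: 366 days (Feb 29, 2076 is in that span).
Sep 18, 2076 → Oct 18, 2076: 30 days (September has 30).
Oct 18, 2076 → Nov 18, 2076: 31 days (October has 31).
Nov 18, 2076 → Dec 18, 2076: 30 days (November has 30).
Dec 18, 2076 → Jan 18, 2077: 31 days (December has 31).
Jan 18, 2077 → Feb 18, 2077: 31 days (January has 31).
Feb 18, 2077 → Mar 18, 2077: 28 days (February has 28).
Mar 18, 2077 → Apr 18, 2077: 31 days (March has 31).
Apr 18, 2077 → May 18, 2077: 30 days (April has 30).
May 18, 2077 → Jun 18, 2077: 31 days (May has 31).
Jun 18, 2077 → Jul 18, 2077: 30 days (June has 30).
Jul 18, 2077 → Aug 18, 2077: 31 days (July has 31).
Aug 18, 2077 → Sep 18, 2077: 31 days (August has 31).
Sep 18, 2077 → Oct 2, 2077: 14 days.
Total: 6223 days.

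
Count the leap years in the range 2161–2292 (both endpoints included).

Multiples of 4 in [2161,2292]: 33.
Of those, multiples of 100: 1 (not leap unless ÷400).
Multiples of 400: 0.
Leap years = 33 − 1 + 0 = 32.

32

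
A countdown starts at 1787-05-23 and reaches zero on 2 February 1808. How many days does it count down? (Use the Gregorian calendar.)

7559

May 23, 1787 → May 23, 1788: 366 days (Feb 29, 1788 is in that span).
May 23, 1788 → May 23, 1789: 365 days.
May 23, 1789 → May 23, 1790: 365 days.
May 23, 1790 → May 23, 1791: 365 days.
May 23, 1791 → May 23, 1792: 366 days (Feb 29, 1792 is in that span).
May 23, 1792 → May 23, 1793: 365 days.
May 23, 1793 → May 23, 1794: 365 days.
May 23, 1794 → May 23, 1795: 365 days.
May 23, 1795 → May 23, 1796: 366 days (Feb 29, 1796 is in that span).
May 23, 1796 → May 23, 1797: 365 days.
May 23, 1797 → May 23, 1798: 365 days.
May 23, 1798 → May 23, 1799: 365 days.
May 23, 1799 → May 23, 1800: 365 days.
May 23, 1800 → May 23, 1801: 365 days.
May 23, 1801 → May 23, 1802: 365 days.
May 23, 1802 → May 23, 1803: 365 days.
May 23, 1803 → May 23, 1804: 366 days (Feb 29, 1804 is in that span).
May 23, 1804 → May 23, 1805: 365 days.
May 23, 1805 → May 23, 1806: 365 days.
May 23, 1806 → May 23, 1807: 365 days.
May 23, 1807 → Jun 23, 1807: 31 days (May has 31).
Jun 23, 1807 → Jul 23, 1807: 30 days (June has 30).
Jul 23, 1807 → Aug 23, 1807: 31 days (July has 31).
Aug 23, 1807 → Sep 23, 1807: 31 days (August has 31).
Sep 23, 1807 → Oct 23, 1807: 30 days (September has 30).
Oct 23, 1807 → Nov 23, 1807: 31 days (October has 31).
Nov 23, 1807 → Dec 23, 1807: 30 days (November has 30).
Dec 23, 1807 → Jan 23, 1808: 31 days (December has 31).
Jan 23, 1808 → Feb 2, 1808: 10 days.
Total: 7559 days.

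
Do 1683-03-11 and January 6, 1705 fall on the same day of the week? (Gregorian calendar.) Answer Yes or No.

No

From Mar 11, 1683 to Jan 6, 1705 is 7971 days.
7971 mod 7 = 5, so they are different weekdays.
(Mar 11, 1683 is a Thursday; Jan 6, 1705 is a Tuesday.)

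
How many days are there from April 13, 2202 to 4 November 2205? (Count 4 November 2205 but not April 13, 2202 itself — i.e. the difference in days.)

Apr 13, 2202 → Apr 13, 2203: 365 days.
Apr 13, 2203 → Apr 13, 2204: 366 days (Feb 29, 2204 is in that span).
Apr 13, 2204 → Apr 13, 2205: 365 days.
Apr 13, 2205 → May 13, 2205: 30 days (April has 30).
May 13, 2205 → Jun 13, 2205: 31 days (May has 31).
Jun 13, 2205 → Jul 13, 2205: 30 days (June has 30).
Jul 13, 2205 → Aug 13, 2205: 31 days (July has 31).
Aug 13, 2205 → Sep 13, 2205: 31 days (August has 31).
Sep 13, 2205 → Oct 13, 2205: 30 days (September has 30).
Oct 13, 2205 → Nov 4, 2205: 22 days.
Total: 1301 days.

1301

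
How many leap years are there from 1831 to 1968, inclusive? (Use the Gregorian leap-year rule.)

34

Multiples of 4 in [1831,1968]: 35.
Of those, multiples of 100: 1 (not leap unless ÷400).
Multiples of 400: 0.
Leap years = 35 − 1 + 0 = 34.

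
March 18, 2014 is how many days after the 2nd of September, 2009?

Sep 2, 2009 → Sep 2, 2010: 365 days.
Sep 2, 2010 → Sep 2, 2011: 365 days.
Sep 2, 2011 → Sep 2, 2012: 366 days (Feb 29, 2012 is in that span).
Sep 2, 2012 → Sep 2, 2013: 365 days.
Sep 2, 2013 → Oct 2, 2013: 30 days (September has 30).
Oct 2, 2013 → Nov 2, 2013: 31 days (October has 31).
Nov 2, 2013 → Dec 2, 2013: 30 days (November has 30).
Dec 2, 2013 → Jan 2, 2014: 31 days (December has 31).
Jan 2, 2014 → Feb 2, 2014: 31 days (January has 31).
Feb 2, 2014 → Mar 2, 2014: 28 days (February has 28).
Mar 2, 2014 → Mar 18, 2014: 16 days.
Total: 1658 days.

1658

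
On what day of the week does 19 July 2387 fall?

Doomsday rule: the anchor day for the 2300s is Wednesday. For year 87: 87÷12 = 7 r 3, and 3÷4 = 0, so 7+3+0 = 10.
Wednesday + 10 ≡ Saturday — that's 2387's doomsday.
In July the doomsday date is Jul 11.
Jul 19 is 8 days after Jul 11; 8 mod 7 = 1, so Saturday + 1 = Sunday.

Sunday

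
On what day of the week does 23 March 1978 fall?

Thursday

January 1, 1978 is a Sunday.
Jan 1, 1978 → Feb 1, 1978: 31 days (January has 31).
Feb 1, 1978 → Mar 1, 1978: 28 days (February has 28).
Mar 1, 1978 → Mar 23, 1978: 22 days.
Total: 81 days.
81 mod 7 = 4, so Sunday + 4 = Thursday.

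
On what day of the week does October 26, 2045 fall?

Thursday

Doomsday rule: the anchor day for the 2000s is Tuesday. For year 45: 45÷12 = 3 r 9, and 9÷4 = 2, so 3+9+2 = 14.
Tuesday + 14 ≡ Tuesday — that's 2045's doomsday.
In October the doomsday date is Oct 10.
Oct 26 is 16 days after Oct 10; 16 mod 7 = 2, so Tuesday + 2 = Thursday.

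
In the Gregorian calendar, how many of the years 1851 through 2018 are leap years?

Multiples of 4 in [1851,2018]: 42.
Of those, multiples of 100: 2 (not leap unless ÷400).
Multiples of 400: 1.
Leap years = 42 − 2 + 1 = 41.

41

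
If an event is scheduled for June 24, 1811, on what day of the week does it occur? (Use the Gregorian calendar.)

Monday

January 1, 1811 is a Tuesday.
Jan 1, 1811 → Feb 1, 1811: 31 days (January has 31).
Feb 1, 1811 → Mar 1, 1811: 28 days (February has 28).
Mar 1, 1811 → Apr 1, 1811: 31 days (March has 31).
Apr 1, 1811 → May 1, 1811: 30 days (April has 30).
May 1, 1811 → Jun 1, 1811: 31 days (May has 31).
Jun 1, 1811 → Jun 24, 1811: 23 days.
Total: 174 days.
174 mod 7 = 6, so Tuesday + 6 = Monday.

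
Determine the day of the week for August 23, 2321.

Doomsday rule: the anchor day for the 2300s is Wednesday. For year 21: 21÷12 = 1 r 9, and 9÷4 = 2, so 1+9+2 = 12.
Wednesday + 12 ≡ Monday — that's 2321's doomsday.
In August the doomsday date is Aug 8.
Aug 23 is 15 days after Aug 8; 15 mod 7 = 1, so Monday + 1 = Tuesday.

Tuesday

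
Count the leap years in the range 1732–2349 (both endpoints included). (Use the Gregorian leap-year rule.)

Multiples of 4 in [1732,2349]: 155.
Of those, multiples of 100: 6 (not leap unless ÷400).
Multiples of 400: 1.
Leap years = 155 − 6 + 1 = 150.

150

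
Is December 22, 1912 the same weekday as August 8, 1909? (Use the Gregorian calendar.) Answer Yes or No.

From Aug 8, 1909 to Dec 22, 1912 is 1232 days.
1232 mod 7 = 0, so they are the same weekday.
(Aug 8, 1909 is a Sunday; Dec 22, 1912 is a Sunday.)

Yes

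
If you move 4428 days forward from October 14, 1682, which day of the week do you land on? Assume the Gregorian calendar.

First find the weekday of Oct 14, 1682. Doomsday rule: the anchor day for the 1600s is Tuesday. For year 82: 82÷12 = 6 r 10, and 10÷4 = 2, so 6+10+2 = 18.
Tuesday + 18 ≡ Saturday — that's 1682's doomsday.
In October the doomsday date is Oct 10.
Oct 14 is 4 days after Oct 10; 4 mod 7 = 4, so Saturday + 4 = Wednesday.
4428 mod 7 = 4, so 4428 days after a Wednesday is Wednesday + 4 = Sunday.

Sunday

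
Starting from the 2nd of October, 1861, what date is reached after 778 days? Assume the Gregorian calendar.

November 19, 1863

+365 (one year) → Oct 2, 1862 (413 left).
+365 (one year) → Oct 2, 1863 (48 left).
Oct has 31 days: +30 → Nov 1, 1863 (18 left).
+18 → Nov 19, 1863.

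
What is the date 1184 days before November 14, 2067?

−365 (one year) → Nov 14, 2066 (819 left).
−365 (one year) → Nov 14, 2065 (454 left).
−365 (one year) → Nov 14, 2064 (89 left).
−14 → Oct 31, 2064 (end of Oct, 31 days; 75 left).
−31 → Sep 30, 2064 (end of Sep, 30 days; 44 left).
−30 → Aug 31, 2064 (end of Aug, 31 days; 14 left).
−14 → Aug 17, 2064.

August 17, 2064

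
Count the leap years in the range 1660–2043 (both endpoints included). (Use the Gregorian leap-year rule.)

Multiples of 4 in [1660,2043]: 96.
Of those, multiples of 100: 4 (not leap unless ÷400).
Multiples of 400: 1.
Leap years = 96 − 4 + 1 = 93.

93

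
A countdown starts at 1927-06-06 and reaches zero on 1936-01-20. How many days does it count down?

3150

Jun 6, 1927 → Jun 6, 1928: 366 days (Feb 29, 1928 is in that span).
Jun 6, 1928 → Jun 6, 1929: 365 days.
Jun 6, 1929 → Jun 6, 1930: 365 days.
Jun 6, 1930 → Jun 6, 1931: 365 days.
Jun 6, 1931 → Jun 6, 1932: 366 days (Feb 29, 1932 is in that span).
Jun 6, 1932 → Jun 6, 1933: 365 days.
Jun 6, 1933 → Jun 6, 1934: 365 days.
Jun 6, 1934 → Jun 6, 1935: 365 days.
Jun 6, 1935 → Jul 6, 1935: 30 days (June has 30).
Jul 6, 1935 → Aug 6, 1935: 31 days (July has 31).
Aug 6, 1935 → Sep 6, 1935: 31 days (August has 31).
Sep 6, 1935 → Oct 6, 1935: 30 days (September has 30).
Oct 6, 1935 → Nov 6, 1935: 31 days (October has 31).
Nov 6, 1935 → Dec 6, 1935: 30 days (November has 30).
Dec 6, 1935 → Jan 6, 1936: 31 days (December has 31).
Jan 6, 1936 → Jan 20, 1936: 14 days.
Total: 3150 days.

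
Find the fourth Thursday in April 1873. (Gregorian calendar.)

April 24, 1873

April 1, 1873 is a Tuesday.
The first Thursday is therefore April 3 (2 days later).
The fourth Thursday is 3 + 3×7 = April 24.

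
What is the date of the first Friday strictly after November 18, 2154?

November 22, 2154

Nov 18, 2154 is a Monday.
From Monday to the next Friday is 4 days.
Nov 18, 2154 + 4 = Nov 22, 2154.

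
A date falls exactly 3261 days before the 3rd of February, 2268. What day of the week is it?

Tuesday

First find the weekday of Feb 3, 2268. Doomsday rule: the anchor day for the 2200s is Friday. For year 68: 68÷12 = 5 r 8, and 8÷4 = 2, so 5+8+2 = 15.
Friday + 15 ≡ Saturday — that's 2268's doomsday.
In February the doomsday date is Feb 29 (2268 is a leap year (divisible by 4)).
Feb 3 is 26 days before Feb 29; 26 mod 7 = 5, so Saturday − 5 = Monday.
3261 mod 7 = 6, so 3261 days before a Monday is Monday − 6 = Tuesday.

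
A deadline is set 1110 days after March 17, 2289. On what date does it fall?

+365 (one year) → Mar 17, 2290 (745 left).
+365 (one year) → Mar 17, 2291 (380 left).
Mar has 31 days: +15 → Apr 1, 2291 (365 left).
Apr has 30 days: +30 → May 1, 2291 (335 left).
May has 31 days: +31 → Jun 1, 2291 (304 left).
Jun has 30 days: +30 → Jul 1, 2291 (274 left).
Jul has 31 days: +31 → Aug 1, 2291 (243 left).
Aug has 31 days: +31 → Sep 1, 2291 (212 left).
Sep has 30 days: +30 → Oct 1, 2291 (182 left).
Oct has 31 days: +31 → Nov 1, 2291 (151 left).
Nov has 30 days: +30 → Dec 1, 2291 (121 left).
Dec has 31 days: +31 → Jan 1, 2292 (90 left).
Jan has 31 days: +31 → Feb 1, 2292 (59 left).
Feb has 29 days: +29 → Mar 1, 2292 (30 left).
+30 → Mar 31, 2292.

March 31, 2292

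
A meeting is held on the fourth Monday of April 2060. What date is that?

April 26, 2060

April 1, 2060 is a Thursday.
The first Monday is therefore April 5 (4 days later).
The fourth Monday is 5 + 3×7 = April 26.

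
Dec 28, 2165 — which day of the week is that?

Saturday

January 1, 2165 is a Tuesday.
Jan 1, 2165 → Feb 1, 2165: 31 days (January has 31).
Feb 1, 2165 → Mar 1, 2165: 28 days (February has 28).
Mar 1, 2165 → Apr 1, 2165: 31 days (March has 31).
Apr 1, 2165 → May 1, 2165: 30 days (April has 30).
May 1, 2165 → Jun 1, 2165: 31 days (May has 31).
Jun 1, 2165 → Jul 1, 2165: 30 days (June has 30).
Jul 1, 2165 → Aug 1, 2165: 31 days (July has 31).
Aug 1, 2165 → Sep 1, 2165: 31 days (August has 31).
Sep 1, 2165 → Oct 1, 2165: 30 days (September has 30).
Oct 1, 2165 → Nov 1, 2165: 31 days (October has 31).
Nov 1, 2165 → Dec 1, 2165: 30 days (November has 30).
Dec 1, 2165 → Dec 28, 2165: 27 days.
Total: 361 days.
361 mod 7 = 4, so Tuesday + 4 = Saturday.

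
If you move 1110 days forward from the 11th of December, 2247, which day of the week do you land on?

Dec 11, 2247 is a Saturday.
1110 mod 7 = 4, so 1110 days after a Saturday is Saturday + 4 = Wednesday.

Wednesday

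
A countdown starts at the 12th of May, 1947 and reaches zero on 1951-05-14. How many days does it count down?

May 12, 1947 → May 12, 1948: 366 days (Feb 29, 1948 is in that span).
May 12, 1948 → May 12, 1949: 365 days.
May 12, 1949 → May 12, 1950: 365 days.
May 12, 1950 → Jun 12, 1950: 31 days (May has 31).
Jun 12, 1950 → Jul 12, 1950: 30 days (June has 30).
Jul 12, 1950 → Aug 12, 1950: 31 days (July has 31).
Aug 12, 1950 → Sep 12, 1950: 31 days (August has 31).
Sep 12, 1950 → Oct 12, 1950: 30 days (September has 30).
Oct 12, 1950 → Nov 12, 1950: 31 days (October has 31).
Nov 12, 1950 → Dec 12, 1950: 30 days (November has 30).
Dec 12, 1950 → Jan 12, 1951: 31 days (December has 31).
Jan 12, 1951 → Feb 12, 1951: 31 days (January has 31).
Feb 12, 1951 → Mar 12, 1951: 28 days (February has 28).
Mar 12, 1951 → Apr 12, 1951: 31 days (March has 31).
Apr 12, 1951 → May 12, 1951: 30 days (April has 30).
May 12, 1951 → May 14, 1951: 2 days.
Total: 1463 days.

1463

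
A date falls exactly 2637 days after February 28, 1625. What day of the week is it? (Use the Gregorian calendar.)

First find the weekday of Feb 28, 1625. Doomsday rule: the anchor day for the 1600s is Tuesday. For year 25: 25÷12 = 2 r 1, and 1÷4 = 0, so 2+1+0 = 3.
Tuesday + 3 ≡ Friday — that's 1625's doomsday.
In February the doomsday date is Feb 28 (1625 is not a leap year).
Feb 28 is the doomsday itself: Friday.
2637 mod 7 = 5, so 2637 days after a Friday is Friday + 5 = Wednesday.

Wednesday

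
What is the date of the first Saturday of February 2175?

February 1, 2175 is a Wednesday.
The first Saturday is therefore February 4 (3 days later).

February 4, 2175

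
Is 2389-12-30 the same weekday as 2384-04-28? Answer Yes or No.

Yes

From Apr 28, 2384 to Dec 30, 2389 is 2072 days.
2072 mod 7 = 0, so they are the same weekday.
(Apr 28, 2384 is a Saturday; Dec 30, 2389 is a Saturday.)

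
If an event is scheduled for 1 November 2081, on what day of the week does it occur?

Saturday

January 1, 2081 is a Wednesday.
Jan 1, 2081 → Feb 1, 2081: 31 days (January has 31).
Feb 1, 2081 → Mar 1, 2081: 28 days (February has 28).
Mar 1, 2081 → Apr 1, 2081: 31 days (March has 31).
Apr 1, 2081 → May 1, 2081: 30 days (April has 30).
May 1, 2081 → Jun 1, 2081: 31 days (May has 31).
Jun 1, 2081 → Jul 1, 2081: 30 days (June has 30).
Jul 1, 2081 → Aug 1, 2081: 31 days (July has 31).
Aug 1, 2081 → Sep 1, 2081: 31 days (August has 31).
Sep 1, 2081 → Oct 1, 2081: 30 days (September has 30).
Oct 1, 2081 → Nov 1, 2081: 31 days.
Total: 304 days.
304 mod 7 = 3, so Wednesday + 3 = Saturday.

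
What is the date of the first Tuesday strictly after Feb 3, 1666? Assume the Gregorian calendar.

Feb 3, 1666 is a Wednesday.
From Wednesday to the next Tuesday is 6 days.
Feb 3, 1666 + 6 = Feb 9, 1666.

February 9, 1666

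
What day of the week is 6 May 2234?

Tuesday

Doomsday rule: the anchor day for the 2200s is Friday. For year 34: 34÷12 = 2 r 10, and 10÷4 = 2, so 2+10+2 = 14.
Friday + 14 ≡ Friday — that's 2234's doomsday.
In May the doomsday date is May 9.
May 6 is 3 days before May 9; 3 mod 7 = 3, so Friday − 3 = Tuesday.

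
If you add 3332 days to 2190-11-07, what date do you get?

December 22, 2199

+365 (one year) → Nov 7, 2191 (2967 left).
+366 (one year; includes Feb 29, 2192) → Nov 7, 2192 (2601 left).
+365 (one year) → Nov 7, 2193 (2236 left).
+365 (one year) → Nov 7, 2194 (1871 left).
+365 (one year) → Nov 7, 2195 (1506 left).
+366 (one year; includes Feb 29, 2196) → Nov 7, 2196 (1140 left).
+365 (one year) → Nov 7, 2197 (775 left).
+365 (one year) → Nov 7, 2198 (410 left).
+365 (one year) → Nov 7, 2199 (45 left).
Nov has 30 days: +24 → Dec 1, 2199 (21 left).
+21 → Dec 22, 2199.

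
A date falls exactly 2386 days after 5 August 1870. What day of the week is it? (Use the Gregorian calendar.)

Thursday

First find the weekday of Aug 5, 1870. Doomsday rule: the anchor day for the 1800s is Friday. For year 70: 70÷12 = 5 r 10, and 10÷4 = 2, so 5+10+2 = 17.
Friday + 17 ≡ Monday — that's 1870's doomsday.
In August the doomsday date is Aug 8.
Aug 5 is 3 days before Aug 8; 3 mod 7 = 3, so Monday − 3 = Friday.
2386 mod 7 = 6, so 2386 days after a Friday is Friday + 6 = Thursday.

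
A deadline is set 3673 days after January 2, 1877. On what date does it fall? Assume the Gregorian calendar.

+365 (one year) → Jan 2, 1878 (3308 left).
+365 (one year) → Jan 2, 1879 (2943 left).
+365 (one year) → Jan 2, 1880 (2578 left).
+366 (one year; includes Feb 29, 1880) → Jan 2, 1881 (2212 left).
+365 (one year) → Jan 2, 1882 (1847 left).
+365 (one year) → Jan 2, 1883 (1482 left).
+365 (one year) → Jan 2, 1884 (1117 left).
+366 (one year; includes Feb 29, 1884) → Jan 2, 1885 (751 left).
+365 (one year) → Jan 2, 1886 (386 left).
Jan has 31 days: +30 → Feb 1, 1886 (356 left).
Feb has 28 days: +28 → Mar 1, 1886 (328 left).
Mar has 31 days: +31 → Apr 1, 1886 (297 left).
Apr has 30 days: +30 → May 1, 1886 (267 left).
May has 31 days: +31 → Jun 1, 1886 (236 left).
Jun has 30 days: +30 → Jul 1, 1886 (206 left).
Jul has 31 days: +31 → Aug 1, 1886 (175 left).
Aug has 31 days: +31 → Sep 1, 1886 (144 left).
Sep has 30 days: +30 → Oct 1, 1886 (114 left).
Oct has 31 days: +31 → Nov 1, 1886 (83 left).
Nov has 30 days: +30 → Dec 1, 1886 (53 left).
Dec has 31 days: +31 → Jan 1, 1887 (22 left).
+22 → Jan 23, 1887.

January 23, 1887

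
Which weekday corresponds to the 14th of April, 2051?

Doomsday rule: the anchor day for the 2000s is Tuesday. For year 51: 51÷12 = 4 r 3, and 3÷4 = 0, so 4+3+0 = 7.
Tuesday + 7 ≡ Tuesday — that's 2051's doomsday.
In April the doomsday date is Apr 4.
Apr 14 is 10 days after Apr 4; 10 mod 7 = 3, so Tuesday + 3 = Friday.

Friday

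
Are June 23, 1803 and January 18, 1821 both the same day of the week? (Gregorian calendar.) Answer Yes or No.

Yes

From Jun 23, 1803 to Jan 18, 1821 is 6419 days.
6419 mod 7 = 0, so they are the same weekday.
(Jun 23, 1803 is a Thursday; Jan 18, 1821 is a Thursday.)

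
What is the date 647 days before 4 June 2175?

August 26, 2173

−365 (one year) → Jun 4, 2174 (282 left).
−4 → May 31, 2174 (end of May, 31 days; 278 left).
−31 → Apr 30, 2174 (end of Apr, 30 days; 247 left).
−30 → Mar 31, 2174 (end of Mar, 31 days; 217 left).
−31 → Feb 28, 2174 (end of Feb, 28 days; 186 left).
−28 → Jan 31, 2174 (end of Jan, 31 days; 158 left).
−31 → Dec 31, 2173 (end of Dec, 31 days; 127 left).
−31 → Nov 30, 2173 (end of Nov, 30 days; 96 left).
−30 → Oct 31, 2173 (end of Oct, 31 days; 66 left).
−31 → Sep 30, 2173 (end of Sep, 30 days; 35 left).
−30 → Aug 31, 2173 (end of Aug, 31 days; 5 left).
−5 → Aug 26, 2173.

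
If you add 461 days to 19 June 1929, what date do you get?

September 23, 1930

+365 (one year) → Jun 19, 1930 (96 left).
Jun has 30 days: +12 → Jul 1, 1930 (84 left).
Jul has 31 days: +31 → Aug 1, 1930 (53 left).
Aug has 31 days: +31 → Sep 1, 1930 (22 left).
+22 → Sep 23, 1930.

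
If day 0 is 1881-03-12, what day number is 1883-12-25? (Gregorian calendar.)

Mar 12, 1881 → Mar 12, 1882: 365 days.
Mar 12, 1882 → Mar 12, 1883: 365 days.
Mar 12, 1883 → Apr 12, 1883: 31 days (March has 31).
Apr 12, 1883 → May 12, 1883: 30 days (April has 30).
May 12, 1883 → Jun 12, 1883: 31 days (May has 31).
Jun 12, 1883 → Jul 12, 1883: 30 days (June has 30).
Jul 12, 1883 → Aug 12, 1883: 31 days (July has 31).
Aug 12, 1883 → Sep 12, 1883: 31 days (August has 31).
Sep 12, 1883 → Oct 12, 1883: 30 days (September has 30).
Oct 12, 1883 → Nov 12, 1883: 31 days (October has 31).
Nov 12, 1883 → Dec 12, 1883: 30 days (November has 30).
Dec 12, 1883 → Dec 25, 1883: 13 days.
Total: 1018 days.

1018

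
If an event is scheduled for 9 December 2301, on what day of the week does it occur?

Doomsday rule: the anchor day for the 2300s is Wednesday. For year 01: 1÷12 = 0 r 1, and 1÷4 = 0, so 0+1+0 = 1.
Wednesday + 1 ≡ Thursday — that's 2301's doomsday.
In December the doomsday date is Dec 12.
Dec 9 is 3 days before Dec 12; 3 mod 7 = 3, so Thursday − 3 = Monday.

Monday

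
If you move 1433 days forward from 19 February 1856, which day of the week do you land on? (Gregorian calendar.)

Sunday

First find the weekday of Feb 19, 1856. Doomsday rule: the anchor day for the 1800s is Friday. For year 56: 56÷12 = 4 r 8, and 8÷4 = 2, so 4+8+2 = 14.
Friday + 14 ≡ Friday — that's 1856's doomsday.
In February the doomsday date is Feb 29 (1856 is a leap year (divisible by 4)).
Feb 19 is 10 days before Feb 29; 10 mod 7 = 3, so Friday − 3 = Tuesday.
1433 mod 7 = 5, so 1433 days after a Tuesday is Tuesday + 5 = Sunday.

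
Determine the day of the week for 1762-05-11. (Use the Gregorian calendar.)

Tuesday

Doomsday rule: the anchor day for the 1700s is Sunday. For year 62: 62÷12 = 5 r 2, and 2÷4 = 0, so 5+2+0 = 7.
Sunday + 7 ≡ Sunday — that's 1762's doomsday.
In May the doomsday date is May 9.
May 11 is 2 days after May 9; 2 mod 7 = 2, so Sunday + 2 = Tuesday.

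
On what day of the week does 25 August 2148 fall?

Sunday

January 1, 2148 is a Monday.
Jan 1, 2148 → Feb 1, 2148: 31 days (January has 31).
Feb 1, 2148 → Mar 1, 2148: 29 days (February has 29).
Mar 1, 2148 → Apr 1, 2148: 31 days (March has 31).
Apr 1, 2148 → May 1, 2148: 30 days (April has 30).
May 1, 2148 → Jun 1, 2148: 31 days (May has 31).
Jun 1, 2148 → Jul 1, 2148: 30 days (June has 30).
Jul 1, 2148 → Aug 1, 2148: 31 days (July has 31).
Aug 1, 2148 → Aug 25, 2148: 24 days.
Total: 237 days.
237 mod 7 = 6, so Monday + 6 = Sunday.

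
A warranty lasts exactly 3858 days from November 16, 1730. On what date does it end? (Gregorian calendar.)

+365 (one year) → Nov 16, 1731 (3493 left).
+366 (one year; includes Feb 29, 1732) → Nov 16, 1732 (3127 left).
+365 (one year) → Nov 16, 1733 (2762 left).
+365 (one year) → Nov 16, 1734 (2397 left).
+365 (one year) → Nov 16, 1735 (2032 left).
+366 (one year; includes Feb 29, 1736) → Nov 16, 1736 (1666 left).
+365 (one year) → Nov 16, 1737 (1301 left).
+365 (one year) → Nov 16, 1738 (936 left).
+365 (one year) → Nov 16, 1739 (571 left).
+366 (one year; includes Feb 29, 1740) → Nov 16, 1740 (205 left).
Nov has 30 days: +15 → Dec 1, 1740 (190 left).
Dec has 31 days: +31 → Jan 1, 1741 (159 left).
Jan has 31 days: +31 → Feb 1, 1741 (128 left).
Feb has 28 days: +28 → Mar 1, 1741 (100 left).
Mar has 31 days: +31 → Apr 1, 1741 (69 left).
Apr has 30 days: +30 → May 1, 1741 (39 left).
May has 31 days: +31 → Jun 1, 1741 (8 left).
+8 → Jun 9, 1741.

June 9, 1741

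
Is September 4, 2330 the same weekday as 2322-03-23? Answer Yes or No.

From Mar 23, 2322 to Sep 4, 2330 is 3087 days.
3087 mod 7 = 0, so they are the same weekday.
(Mar 23, 2322 is a Thursday; Sep 4, 2330 is a Thursday.)

Yes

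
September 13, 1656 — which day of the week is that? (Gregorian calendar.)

Wednesday

Doomsday rule: the anchor day for the 1600s is Tuesday. For year 56: 56÷12 = 4 r 8, and 8÷4 = 2, so 4+8+2 = 14.
Tuesday + 14 ≡ Tuesday — that's 1656's doomsday.
In September the doomsday date is Sep 5.
Sep 13 is 8 days after Sep 5; 8 mod 7 = 1, so Tuesday + 1 = Wednesday.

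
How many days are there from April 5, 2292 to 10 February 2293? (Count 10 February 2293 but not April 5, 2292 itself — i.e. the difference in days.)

311

Apr 5, 2292 → May 5, 2292: 30 days (April has 30).
May 5, 2292 → Jun 5, 2292: 31 days (May has 31).
Jun 5, 2292 → Jul 5, 2292: 30 days (June has 30).
Jul 5, 2292 → Aug 5, 2292: 31 days (July has 31).
Aug 5, 2292 → Sep 5, 2292: 31 days (August has 31).
Sep 5, 2292 → Oct 5, 2292: 30 days (September has 30).
Oct 5, 2292 → Nov 5, 2292: 31 days (October has 31).
Nov 5, 2292 → Dec 5, 2292: 30 days (November has 30).
Dec 5, 2292 → Jan 5, 2293: 31 days (December has 31).
Jan 5, 2293 → Feb 5, 2293: 31 days (January has 31).
Feb 5, 2293 → Feb 10, 2293: 5 days.
Total: 311 days.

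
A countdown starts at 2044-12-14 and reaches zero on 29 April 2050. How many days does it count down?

1962

Dec 14, 2044 → Dec 14, 2045: 365 days.
Dec 14, 2045 → Dec 14, 2046: 365 days.
Dec 14, 2046 → Dec 14, 2047: 365 days.
Dec 14, 2047 → Dec 14, 2048: 366 days (Feb 29, 2048 is in that span).
Dec 14, 2048 → Dec 14, 2049: 365 days.
Dec 14, 2049 → Jan 14, 2050: 31 days (December has 31).
Jan 14, 2050 → Feb 14, 2050: 31 days (January has 31).
Feb 14, 2050 → Mar 14, 2050: 28 days (February has 28).
Mar 14, 2050 → Apr 14, 2050: 31 days (March has 31).
Apr 14, 2050 → Apr 29, 2050: 15 days.
Total: 1962 days.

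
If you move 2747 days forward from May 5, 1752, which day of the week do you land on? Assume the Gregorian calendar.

First find the weekday of May 5, 1752. Doomsday rule: the anchor day for the 1700s is Sunday. For year 52: 52÷12 = 4 r 4, and 4÷4 = 1, so 4+4+1 = 9.
Sunday + 9 ≡ Tuesday — that's 1752's doomsday.
In May the doomsday date is May 9.
May 5 is 4 days before May 9; 4 mod 7 = 4, so Tuesday − 4 = Friday.
2747 mod 7 = 3, so 2747 days after a Friday is Friday + 3 = Monday.

Monday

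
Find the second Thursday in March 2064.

March 13, 2064

March 1, 2064 is a Saturday.
The first Thursday is therefore March 6 (5 days later).
The second Thursday is 6 + 1×7 = March 13.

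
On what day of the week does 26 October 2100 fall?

Tuesday

Doomsday rule: the anchor day for the 2100s is Sunday. For year 00: 0÷12 = 0 r 0, and 0÷4 = 0, so 0+0+0 = 0.
Sunday + 0 ≡ Sunday — that's 2100's doomsday.
In October the doomsday date is Oct 10.
Oct 26 is 16 days after Oct 10; 16 mod 7 = 2, so Sunday + 2 = Tuesday.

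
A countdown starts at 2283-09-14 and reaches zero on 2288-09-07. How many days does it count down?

Sep 14, 2283 → Sep 14, 2284: 366 days (Feb 29, 2284 is in that span).
Sep 14, 2284 → Sep 14, 2285: 365 days.
Sep 14, 2285 → Sep 14, 2286: 365 days.
Sep 14, 2286 → Sep 14, 2287: 365 days.
Sep 14, 2287 → Oct 14, 2287: 30 days (September has 30).
Oct 14, 2287 → Nov 14, 2287: 31 days (October has 31).
Nov 14, 2287 → Dec 14, 2287: 30 days (November has 30).
Dec 14, 2287 → Jan 14, 2288: 31 days (December has 31).
Jan 14, 2288 → Feb 14, 2288: 31 days (January has 31).
Feb 14, 2288 → Mar 14, 2288: 29 days (February has 29).
Mar 14, 2288 → Apr 14, 2288: 31 days (March has 31).
Apr 14, 2288 → May 14, 2288: 30 days (April has 30).
May 14, 2288 → Jun 14, 2288: 31 days (May has 31).
Jun 14, 2288 → Jul 14, 2288: 30 days (June has 30).
Jul 14, 2288 → Aug 14, 2288: 31 days (July has 31).
Aug 14, 2288 → Sep 7, 2288: 24 days.
Total: 1820 days.

1820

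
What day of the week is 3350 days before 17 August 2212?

Aug 17, 2212 is a Monday.
3350 mod 7 = 4, so 3350 days before a Monday is Monday − 4 = Thursday.

Thursday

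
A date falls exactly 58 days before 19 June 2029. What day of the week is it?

Sunday

First find the weekday of Jun 19, 2029. Doomsday rule: the anchor day for the 2000s is Tuesday. For year 29: 29÷12 = 2 r 5, and 5÷4 = 1, so 2+5+1 = 8.
Tuesday + 8 ≡ Wednesday — that's 2029's doomsday.
In June the doomsday date is Jun 6.
Jun 19 is 13 days after Jun 6; 13 mod 7 = 6, so Wednesday + 6 = Tuesday.
58 mod 7 = 2, so 58 days before a Tuesday is Tuesday − 2 = Sunday.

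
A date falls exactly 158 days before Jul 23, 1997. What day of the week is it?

First find the weekday of Jul 23, 1997. Doomsday rule: the anchor day for the 1900s is Wednesday. For year 97: 97÷12 = 8 r 1, and 1÷4 = 0, so 8+1+0 = 9.
Wednesday + 9 ≡ Friday — that's 1997's doomsday.
In July the doomsday date is Jul 11.
Jul 23 is 12 days after Jul 11; 12 mod 7 = 5, so Friday + 5 = Wednesday.
158 mod 7 = 4, so 158 days before a Wednesday is Wednesday − 4 = Saturday.

Saturday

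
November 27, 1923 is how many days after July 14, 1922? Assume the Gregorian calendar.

Jul 14, 1922 → Jul 14, 1923: 365 days.
Jul 14, 1923 → Aug 14, 1923: 31 days (July has 31).
Aug 14, 1923 → Sep 14, 1923: 31 days (August has 31).
Sep 14, 1923 → Oct 14, 1923: 30 days (September has 30).
Oct 14, 1923 → Nov 14, 1923: 31 days (October has 31).
Nov 14, 1923 → Nov 27, 1923: 13 days.
Total: 501 days.

501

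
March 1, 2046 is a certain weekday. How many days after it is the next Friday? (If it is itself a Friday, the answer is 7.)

Mar 1, 2046 is a Thursday.
From Thursday to the next Friday is 1 day.

1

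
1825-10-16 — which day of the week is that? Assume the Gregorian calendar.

Sunday

Doomsday rule: the anchor day for the 1800s is Friday. For year 25: 25÷12 = 2 r 1, and 1÷4 = 0, so 2+1+0 = 3.
Friday + 3 ≡ Monday — that's 1825's doomsday.
In October the doomsday date is Oct 10.
Oct 16 is 6 days after Oct 10; 6 mod 7 = 6, so Monday + 6 = Sunday.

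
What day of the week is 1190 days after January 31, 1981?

First find the weekday of Jan 31, 1981. Doomsday rule: the anchor day for the 1900s is Wednesday. For year 81: 81÷12 = 6 r 9, and 9÷4 = 2, so 6+9+2 = 17.
Wednesday + 17 ≡ Saturday — that's 1981's doomsday.
In January the doomsday date is Jan 3 (1981 is not a leap year).
Jan 31 is 28 days after Jan 3; 28 mod 7 = 0, so Saturday + 0 = Saturday.
1190 mod 7 = 0, so 1190 days after a Saturday is Saturday + 0 = Saturday.

Saturday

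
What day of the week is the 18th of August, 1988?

Thursday

January 1, 1988 is a Friday.
Jan 1, 1988 → Feb 1, 1988: 31 days (January has 31).
Feb 1, 1988 → Mar 1, 1988: 29 days (February has 29).
Mar 1, 1988 → Apr 1, 1988: 31 days (March has 31).
Apr 1, 1988 → May 1, 1988: 30 days (April has 30).
May 1, 1988 → Jun 1, 1988: 31 days (May has 31).
Jun 1, 1988 → Jul 1, 1988: 30 days (June has 30).
Jul 1, 1988 → Aug 1, 1988: 31 days (July has 31).
Aug 1, 1988 → Aug 18, 1988: 17 days.
Total: 230 days.
230 mod 7 = 6, so Friday + 6 = Thursday.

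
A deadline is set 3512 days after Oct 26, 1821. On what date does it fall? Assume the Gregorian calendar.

June 8, 1831

+365 (one year) → Oct 26, 1822 (3147 left).
+365 (one year) → Oct 26, 1823 (2782 left).
+366 (one year; includes Feb 29, 1824) → Oct 26, 1824 (2416 left).
+365 (one year) → Oct 26, 1825 (2051 left).
+365 (one year) → Oct 26, 1826 (1686 left).
+365 (one year) → Oct 26, 1827 (1321 left).
+366 (one year; includes Feb 29, 1828) → Oct 26, 1828 (955 left).
+365 (one year) → Oct 26, 1829 (590 left).
+365 (one year) → Oct 26, 1830 (225 left).
Oct has 31 days: +6 → Nov 1, 1830 (219 left).
Nov has 30 days: +30 → Dec 1, 1830 (189 left).
Dec has 31 days: +31 → Jan 1, 1831 (158 left).
Jan has 31 days: +31 → Feb 1, 1831 (127 left).
Feb has 28 days: +28 → Mar 1, 1831 (99 left).
Mar has 31 days: +31 → Apr 1, 1831 (68 left).
Apr has 30 days: +30 → May 1, 1831 (38 left).
May has 31 days: +31 → Jun 1, 1831 (7 left).
+7 → Jun 8, 1831.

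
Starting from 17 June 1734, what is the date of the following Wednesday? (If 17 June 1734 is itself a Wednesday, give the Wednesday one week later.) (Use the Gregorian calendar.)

Jun 17, 1734 is a Thursday.
From Thursday to the next Wednesday is 6 days.
Jun 17, 1734 + 6 = Jun 23, 1734.

June 23, 1734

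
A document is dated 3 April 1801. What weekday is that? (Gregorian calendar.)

Friday

Doomsday rule: the anchor day for the 1800s is Friday. For year 01: 1÷12 = 0 r 1, and 1÷4 = 0, so 0+1+0 = 1.
Friday + 1 ≡ Saturday — that's 1801's doomsday.
In April the doomsday date is Apr 4.
Apr 3 is 1 day before Apr 4; 1 mod 7 = 1, so Saturday − 1 = Friday.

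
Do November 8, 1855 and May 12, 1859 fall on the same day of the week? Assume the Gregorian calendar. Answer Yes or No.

Yes

From Nov 8, 1855 to May 12, 1859 is 1281 days.
1281 mod 7 = 0, so they are the same weekday.
(Nov 8, 1855 is a Thursday; May 12, 1859 is a Thursday.)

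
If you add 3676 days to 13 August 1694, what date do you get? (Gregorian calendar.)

+365 (one year) → Aug 13, 1695 (3311 left).
+366 (one year; includes Feb 29, 1696) → Aug 13, 1696 (2945 left).
+365 (one year) → Aug 13, 1697 (2580 left).
+365 (one year) → Aug 13, 1698 (2215 left).
+365 (one year) → Aug 13, 1699 (1850 left).
+365 (one year) → Aug 13, 1700 (1485 left).
+365 (one year) → Aug 13, 1701 (1120 left).
+365 (one year) → Aug 13, 1702 (755 left).
+365 (one year) → Aug 13, 1703 (390 left).
Aug has 31 days: +19 → Sep 1, 1703 (371 left).
Sep has 30 days: +30 → Oct 1, 1703 (341 left).
Oct has 31 days: +31 → Nov 1, 1703 (310 left).
Nov has 30 days: +30 → Dec 1, 1703 (280 left).
Dec has 31 days: +31 → Jan 1, 1704 (249 left).
Jan has 31 days: +31 → Feb 1, 1704 (218 left).
Feb has 29 days: +29 → Mar 1, 1704 (189 left).
Mar has 31 days: +31 → Apr 1, 1704 (158 left).
Apr has 30 days: +30 → May 1, 1704 (128 left).
May has 31 days: +31 → Jun 1, 1704 (97 left).
Jun has 30 days: +30 → Jul 1, 1704 (67 left).
Jul has 31 days: +31 → Aug 1, 1704 (36 left).
Aug has 31 days: +31 → Sep 1, 1704 (5 left).
+5 → Sep 6, 1704.

September 6, 1704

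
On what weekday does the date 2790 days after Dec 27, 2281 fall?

First find the weekday of Dec 27, 2281. Doomsday rule: the anchor day for the 2200s is Friday. For year 81: 81÷12 = 6 r 9, and 9÷4 = 2, so 6+9+2 = 17.
Friday + 17 ≡ Monday — that's 2281's doomsday.
In December the doomsday date is Dec 12.
Dec 27 is 15 days after Dec 12; 15 mod 7 = 1, so Monday + 1 = Tuesday.
2790 mod 7 = 4, so 2790 days after a Tuesday is Tuesday + 4 = Saturday.

Saturday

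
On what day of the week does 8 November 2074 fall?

Thursday

Doomsday rule: the anchor day for the 2000s is Tuesday. For year 74: 74÷12 = 6 r 2, and 2÷4 = 0, so 6+2+0 = 8.
Tuesday + 8 ≡ Wednesday — that's 2074's doomsday.
In November the doomsday date is Nov 7.
Nov 8 is 1 day after Nov 7; 1 mod 7 = 1, so Wednesday + 1 = Thursday.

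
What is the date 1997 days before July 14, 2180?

January 25, 2175

−366 (one year; includes Feb 29, 2180) → Jul 14, 2179 (1631 left).
−365 (one year) → Jul 14, 2178 (1266 left).
−365 (one year) → Jul 14, 2177 (901 left).
−365 (one year) → Jul 14, 2176 (536 left).
−366 (one year; includes Feb 29, 2176) → Jul 14, 2175 (170 left).
−14 → Jun 30, 2175 (end of Jun, 30 days; 156 left).
−30 → May 31, 2175 (end of May, 31 days; 126 left).
−31 → Apr 30, 2175 (end of Apr, 30 days; 95 left).
−30 → Mar 31, 2175 (end of Mar, 31 days; 65 left).
−31 → Feb 28, 2175 (end of Feb, 28 days; 34 left).
−28 → Jan 31, 2175 (end of Jan, 31 days; 6 left).
−6 → Jan 25, 2175.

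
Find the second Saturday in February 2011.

February 1, 2011 is a Tuesday.
The first Saturday is therefore February 5 (4 days later).
The second Saturday is 5 + 1×7 = February 12.

February 12, 2011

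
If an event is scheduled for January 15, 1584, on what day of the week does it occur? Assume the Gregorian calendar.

Sunday

Doomsday rule: the anchor day for the 1500s is Wednesday. For year 84: 84÷12 = 7 r 0, and 0÷4 = 0, so 7+0+0 = 7.
Wednesday + 7 ≡ Wednesday — that's 1584's doomsday.
In January the doomsday date is Jan 4 (1584 is a leap year (divisible by 4)).
Jan 15 is 11 days after Jan 4; 11 mod 7 = 4, so Wednesday + 4 = Sunday.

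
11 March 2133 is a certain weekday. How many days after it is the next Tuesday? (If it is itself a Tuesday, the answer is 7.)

6

Mar 11, 2133 is a Wednesday.
From Wednesday to the next Tuesday is 6 days.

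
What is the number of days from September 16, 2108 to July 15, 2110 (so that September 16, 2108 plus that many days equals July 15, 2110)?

Sep 16, 2108 → Sep 16, 2109: 365 days.
Sep 16, 2109 → Oct 16, 2109: 30 days (September has 30).
Oct 16, 2109 → Nov 16, 2109: 31 days (October has 31).
Nov 16, 2109 → Dec 16, 2109: 30 days (November has 30).
Dec 16, 2109 → Jan 16, 2110: 31 days (December has 31).
Jan 16, 2110 → Feb 16, 2110: 31 days (January has 31).
Feb 16, 2110 → Mar 16, 2110: 28 days (February has 28).
Mar 16, 2110 → Apr 16, 2110: 31 days (March has 31).
Apr 16, 2110 → May 16, 2110: 30 days (April has 30).
May 16, 2110 → Jun 16, 2110: 31 days (May has 31).
Jun 16, 2110 → Jul 15, 2110: 29 days.
Total: 667 days.

667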